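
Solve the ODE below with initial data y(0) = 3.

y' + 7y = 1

General solution: y = 1/7 + Ce^(-7x)
Applying y(0) = 3: C = 3 - 1/7 = 20/7
Particular solution: y = 1/7 + (20/7)e^(-7x)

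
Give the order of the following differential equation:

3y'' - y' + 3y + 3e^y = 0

The order is 2 (highest derivative is of order 2).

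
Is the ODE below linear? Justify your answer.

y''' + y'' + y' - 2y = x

Yes. Linear (y and its derivatives appear to the first power only, no products of y terms)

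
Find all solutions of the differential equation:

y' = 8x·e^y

Separating variables and integrating:
-e^(-y) = 4x² + C

General solution: y = -ln(C - 4x²)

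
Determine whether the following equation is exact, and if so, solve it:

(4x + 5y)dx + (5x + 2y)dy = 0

Verify exactness: ∂M/∂y = ∂N/∂x ✓
Find F(x,y) such that ∂F/∂x = M, ∂F/∂y = N
Solution: 2x² + 5xy + y² = C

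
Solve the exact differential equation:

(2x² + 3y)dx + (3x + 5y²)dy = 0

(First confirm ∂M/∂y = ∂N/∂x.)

Verify exactness: ∂M/∂y = ∂N/∂x ✓
Find F(x,y) such that ∂F/∂x = M, ∂F/∂y = N
Solution: 2x³/3 + 3xy + 5y³/3 = C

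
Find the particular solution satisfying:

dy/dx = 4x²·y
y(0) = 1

General solution: y = Ce^(4x³/3)
Applying IC y(0) = 1:
Particular solution: y = e^(4x³/3)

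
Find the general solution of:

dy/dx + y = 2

Using integrating factor method:

General solution: y = 2 + Ce^(-x)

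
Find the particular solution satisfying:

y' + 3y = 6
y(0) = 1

General solution: y = 2 + Ce^(-3x)
Applying y(0) = 1: C = 1 - 2 = -1
Particular solution: y = 2 - e^(-3x)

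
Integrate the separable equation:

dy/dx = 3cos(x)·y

Separating variables and integrating:
ln|y| = 3sin(x) + C

General solution: y = Ce^(3sin(x))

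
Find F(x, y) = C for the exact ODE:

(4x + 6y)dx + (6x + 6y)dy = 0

Verify exactness: ∂M/∂y = ∂N/∂x ✓
Find F(x,y) such that ∂F/∂x = M, ∂F/∂y = N
Solution: 2x² + 6xy + 3y² = C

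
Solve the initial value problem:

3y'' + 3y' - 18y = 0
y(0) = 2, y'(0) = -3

General solution: y = C₁e^(2x) + C₂e^(-3x)
Applying ICs: C₁ = 3/5, C₂ = 7/5
Particular solution: y = (3/5)e^(2x) + (7/5)e^(-3x)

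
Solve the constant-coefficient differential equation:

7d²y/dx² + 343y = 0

Characteristic equation: 7r² + 343 = 0
Divide by 7: r² + 49 = 0
Roots: r = ±7i (complex conjugates)
General solution: y = C₁cos(7x) + C₂sin(7x)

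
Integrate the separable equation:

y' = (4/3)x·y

Separating variables and integrating:
ln|y| = 2x^2/3 + C

General solution: y = Ce^(2x^2/3)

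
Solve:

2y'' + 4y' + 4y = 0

Characteristic equation: 2r² + 4r + 4 = 0
Divide by 2: r² + 2r + 2 = 0
Roots: r = -1 ± i (complex conjugates)
General solution: y = e^(-x)(C₁cos(x) + C₂sin(x))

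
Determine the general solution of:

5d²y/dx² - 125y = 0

Characteristic equation: 5r² - 125 = 0
Divide by 5: r² - 25 = 0
Roots: r = 5, -5 (distinct real)
General solution: y = C₁e^(5x) + C₂e^(-5x)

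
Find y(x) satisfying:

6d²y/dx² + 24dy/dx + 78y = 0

Characteristic equation: 6r² + 24r + 78 = 0
Divide by 6: r² + 4r + 13 = 0
Roots: r = -2 ± 3i (complex conjugates)
General solution: y = e^(-2x)(C₁cos(3x) + C₂sin(3x))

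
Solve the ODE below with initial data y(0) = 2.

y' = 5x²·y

General solution: y = Ce^(5x³/3)
Applying IC y(0) = 2:
Particular solution: y = 2e^(5x³/3)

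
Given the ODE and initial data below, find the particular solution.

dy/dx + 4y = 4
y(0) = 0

General solution: y = 1 + Ce^(-4x)
Applying y(0) = 0: C = 0 - 1 = -1
Particular solution: y = 1 - e^(-4x)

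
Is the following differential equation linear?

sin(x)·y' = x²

Yes. Linear (y and its derivatives appear to the first power only, no products of y terms)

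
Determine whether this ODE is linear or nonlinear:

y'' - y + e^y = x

Nonlinear (e^y is nonlinear in y)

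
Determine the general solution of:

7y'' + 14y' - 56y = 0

Characteristic equation: 7r² + 14r - 56 = 0
Divide by 7: r² + 2r - 8 = 0
Roots: r = 2, -4 (distinct real)
General solution: y = C₁e^(2x) + C₂e^(-4x)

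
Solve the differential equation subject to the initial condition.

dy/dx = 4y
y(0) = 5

General solution: y = Ce^(4x)
Applying IC y(0) = 5:
Particular solution: y = 5e^(4x)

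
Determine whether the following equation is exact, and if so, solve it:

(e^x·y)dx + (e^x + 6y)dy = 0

Verify exactness: ∂M/∂y = ∂N/∂x ✓
Find F(x,y) such that ∂F/∂x = M, ∂F/∂y = N
Solution: e^x·y + 3y² = C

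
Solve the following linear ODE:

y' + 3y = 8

Using integrating factor method:

General solution: y = 8/3 + Ce^(-3x)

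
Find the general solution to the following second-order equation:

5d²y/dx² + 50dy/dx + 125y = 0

Characteristic equation: 5r² + 50r + 125 = 0
Divide by 5: r² + 10r + 25 = 0
Factored: (r + 5)² = 0
Repeated root: r = -5
General solution: y = (C₁ + C₂x)e^(-5x)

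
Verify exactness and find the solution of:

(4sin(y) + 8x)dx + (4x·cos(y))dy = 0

Verify exactness: ∂M/∂y = ∂N/∂x ✓
Find F(x,y) such that ∂F/∂x = M, ∂F/∂y = N
Solution: 4x·sin(y) + 4x² = C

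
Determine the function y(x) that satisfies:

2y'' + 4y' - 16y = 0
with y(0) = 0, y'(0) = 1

General solution: y = C₁e^(2x) + C₂e^(-4x)
Applying ICs: C₁ = 1/6, C₂ = -1/6
Particular solution: y = (1/6)e^(2x) - (1/6)e^(-4x)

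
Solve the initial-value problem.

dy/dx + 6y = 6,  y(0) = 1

General solution: y = 1 + Ce^(-6x)
Applying y(0) = 1: C = 1 - 1 = 0
Particular solution: y = 1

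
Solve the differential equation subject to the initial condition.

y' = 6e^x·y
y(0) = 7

General solution: y = Ce^(6e^x)
Applying IC y(0) = 7:
Particular solution: y = 7e^(6(e^x - 1))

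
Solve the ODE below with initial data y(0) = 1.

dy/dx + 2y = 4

General solution: y = 2 + Ce^(-2x)
Applying y(0) = 1: C = 1 - 2 = -1
Particular solution: y = 2 - e^(-2x)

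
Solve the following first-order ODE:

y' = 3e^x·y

Separating variables and integrating:
ln|y| = 3e^x + C

General solution: y = Ce^(3e^x)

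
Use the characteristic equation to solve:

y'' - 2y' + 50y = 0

Characteristic equation: r² - 2r + 50 = 0
Roots: r = 1 ± 7i (complex conjugates)
General solution: y = e^x(C₁cos(7x) + C₂sin(7x))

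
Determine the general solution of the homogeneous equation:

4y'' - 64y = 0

Characteristic equation: 4r² - 64 = 0
Divide by 4: r² - 16 = 0
Roots: r = 4, -4 (distinct real)
General solution: y = C₁e^(4x) + C₂e^(-4x)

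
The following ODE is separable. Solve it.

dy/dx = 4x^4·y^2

Separating variables and integrating:
-1/y = 4x^5/5 + C

General solution: y^-1 = (-4/5)x^5 + C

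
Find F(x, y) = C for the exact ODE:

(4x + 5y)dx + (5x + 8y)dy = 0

Verify exactness: ∂M/∂y = ∂N/∂x ✓
Find F(x,y) such that ∂F/∂x = M, ∂F/∂y = N
Solution: 2x² + 5xy + 4y² = C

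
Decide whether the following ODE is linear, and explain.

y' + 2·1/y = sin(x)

Nonlinear (1/y term)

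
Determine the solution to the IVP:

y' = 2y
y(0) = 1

General solution: y = Ce^(2x)
Applying IC y(0) = 1:
Particular solution: y = e^(2x)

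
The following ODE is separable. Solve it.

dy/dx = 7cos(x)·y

Separating variables and integrating:
ln|y| = 7sin(x) + C

General solution: y = Ce^(7sin(x))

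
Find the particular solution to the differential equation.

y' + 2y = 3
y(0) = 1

General solution: y = 3/2 + Ce^(-2x)
Applying y(0) = 1: C = 1 - 3/2 = -1/2
Particular solution: y = 3/2 - (1/2)e^(-2x)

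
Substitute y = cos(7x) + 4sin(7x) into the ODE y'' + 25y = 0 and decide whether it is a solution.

Verification:
y'' = -49cos(7x) - 196sin(7x)
y'' + 25y ≠ 0 (frequency mismatch: got 49 instead of 25)

No, it is not a solution.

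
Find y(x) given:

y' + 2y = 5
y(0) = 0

General solution: y = 5/2 + Ce^(-2x)
Applying y(0) = 0: C = 0 - 5/2 = -5/2
Particular solution: y = 5/2 - (5/2)e^(-2x)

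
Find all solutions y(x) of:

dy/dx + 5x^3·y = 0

Using integrating factor method:

General solution: y = Ce^(-5x^4/4)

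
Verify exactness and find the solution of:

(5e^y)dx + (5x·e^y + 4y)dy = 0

Verify exactness: ∂M/∂y = ∂N/∂x ✓
Find F(x,y) such that ∂F/∂x = M, ∂F/∂y = N
Solution: 5x·e^y + 2y² = C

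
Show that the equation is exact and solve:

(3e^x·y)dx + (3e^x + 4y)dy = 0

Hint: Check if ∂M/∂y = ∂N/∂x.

Verify exactness: ∂M/∂y = ∂N/∂x ✓
Find F(x,y) such that ∂F/∂x = M, ∂F/∂y = N
Solution: 3e^x·y + 2y² = C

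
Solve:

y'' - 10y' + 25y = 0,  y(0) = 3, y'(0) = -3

General solution: y = (C₁ + C₂x)e^(5x)
Repeated root r = 5
Applying ICs: C₁ = 3, C₂ = -18
Particular solution: y = (3 - 18x)e^(5x)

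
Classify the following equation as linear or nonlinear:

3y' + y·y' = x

Nonlinear (product y·y')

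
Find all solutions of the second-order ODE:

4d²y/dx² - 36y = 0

Characteristic equation: 4r² - 36 = 0
Divide by 4: r² - 9 = 0
Roots: r = 3, -3 (distinct real)
General solution: y = C₁e^(3x) + C₂e^(-3x)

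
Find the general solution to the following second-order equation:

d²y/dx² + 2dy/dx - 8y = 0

Characteristic equation: r² + 2r - 8 = 0
Roots: r = 2, -4 (distinct real)
General solution: y = C₁e^(2x) + C₂e^(-4x)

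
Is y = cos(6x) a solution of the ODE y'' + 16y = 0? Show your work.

Verification:
y'' = -36cos(6x)
y'' + 16y ≠ 0 (frequency mismatch: got 36 instead of 16)

No, it is not a solution.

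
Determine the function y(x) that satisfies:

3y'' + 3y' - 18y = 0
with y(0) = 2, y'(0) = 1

General solution: y = C₁e^(2x) + C₂e^(-3x)
Applying ICs: C₁ = 7/5, C₂ = 3/5
Particular solution: y = (7/5)e^(2x) + (3/5)e^(-3x)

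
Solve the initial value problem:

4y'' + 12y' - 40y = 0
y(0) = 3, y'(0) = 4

General solution: y = C₁e^(2x) + C₂e^(-5x)
Applying ICs: C₁ = 19/7, C₂ = 2/7
Particular solution: y = (19/7)e^(2x) + (2/7)e^(-5x)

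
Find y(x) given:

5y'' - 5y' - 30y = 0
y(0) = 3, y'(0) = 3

General solution: y = C₁e^(3x) + C₂e^(-2x)
Applying ICs: C₁ = 9/5, C₂ = 6/5
Particular solution: y = (9/5)e^(3x) + (6/5)e^(-2x)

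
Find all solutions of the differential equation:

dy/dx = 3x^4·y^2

Separating variables and integrating:
-1/y = 3x^5/5 + C

General solution: y^-1 = (-3/5)x^5 + C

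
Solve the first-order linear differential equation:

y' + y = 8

Using integrating factor method:

General solution: y = 8 + Ce^(-x)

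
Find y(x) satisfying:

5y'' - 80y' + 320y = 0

Characteristic equation: 5r² - 80r + 320 = 0
Divide by 5: r² - 16r + 64 = 0
Factored: (r - 8)² = 0
Repeated root: r = 8
General solution: y = (C₁ + C₂x)e^(8x)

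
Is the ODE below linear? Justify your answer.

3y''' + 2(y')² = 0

No. Nonlinear ((y')² term)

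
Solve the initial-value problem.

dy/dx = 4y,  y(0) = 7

General solution: y = Ce^(4x)
Applying IC y(0) = 7:
Particular solution: y = 7e^(4x)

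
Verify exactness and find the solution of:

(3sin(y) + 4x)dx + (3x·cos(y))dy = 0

Verify exactness: ∂M/∂y = ∂N/∂x ✓
Find F(x,y) such that ∂F/∂x = M, ∂F/∂y = N
Solution: 3x·sin(y) + 2x² = C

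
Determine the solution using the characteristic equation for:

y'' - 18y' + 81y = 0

Characteristic equation: r² - 18r + 81 = 0
Factored: (r - 9)² = 0
Repeated root: r = 9
General solution: y = (C₁ + C₂x)e^(9x)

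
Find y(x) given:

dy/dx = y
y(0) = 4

General solution: y = Ce^x
Applying IC y(0) = 4:
Particular solution: y = 4e^x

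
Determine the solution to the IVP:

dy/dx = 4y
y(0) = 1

General solution: y = Ce^(4x)
Applying IC y(0) = 1:
Particular solution: y = e^(4x)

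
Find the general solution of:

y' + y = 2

Using integrating factor method:

General solution: y = 2 + Ce^(-x)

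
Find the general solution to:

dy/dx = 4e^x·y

Separating variables and integrating:
ln|y| = 4e^x + C

General solution: y = Ce^(4e^x)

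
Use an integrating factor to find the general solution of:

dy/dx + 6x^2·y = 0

Using integrating factor method:

General solution: y = Ce^(-2x^3)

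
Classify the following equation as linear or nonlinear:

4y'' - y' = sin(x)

Linear (y and its derivatives appear to the first power only, no products of y terms)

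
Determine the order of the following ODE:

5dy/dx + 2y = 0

The order is 1 (highest derivative is of order 1).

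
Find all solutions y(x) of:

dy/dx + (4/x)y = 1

Using integrating factor method:

General solution: y = (1/5)x + Cx^(-4)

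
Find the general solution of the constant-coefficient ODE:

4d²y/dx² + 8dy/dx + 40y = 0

Characteristic equation: 4r² + 8r + 40 = 0
Divide by 4: r² + 2r + 10 = 0
Roots: r = -1 ± 3i (complex conjugates)
General solution: y = e^(-x)(C₁cos(3x) + C₂sin(3x))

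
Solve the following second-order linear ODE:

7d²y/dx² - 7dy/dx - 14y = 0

Characteristic equation: 7r² - 7r - 14 = 0
Divide by 7: r² - r - 2 = 0
Roots: r = 2, -1 (distinct real)
General solution: y = C₁e^(2x) + C₂e^(-x)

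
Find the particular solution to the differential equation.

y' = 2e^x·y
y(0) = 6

General solution: y = Ce^(2e^x)
Applying IC y(0) = 6:
Particular solution: y = 6e^(2(e^x - 1))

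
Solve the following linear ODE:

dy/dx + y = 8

Using integrating factor method:

General solution: y = 8 + Ce^(-x)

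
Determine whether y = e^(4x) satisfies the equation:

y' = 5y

Verification:
y = e^(4x)
y' = 4e^(4x)
But 5y = 5e^(4x)
y' ≠ 5y — the derivative does not match

No, it is not a solution.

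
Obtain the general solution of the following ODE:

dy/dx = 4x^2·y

Separating variables and integrating:
ln|y| = 4x^3/3 + C

General solution: y = Ce^(4x^3/3)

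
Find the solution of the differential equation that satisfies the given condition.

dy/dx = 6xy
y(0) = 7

General solution: y = Ce^(3x²)
Applying IC y(0) = 7:
Particular solution: y = 7e^(3x²)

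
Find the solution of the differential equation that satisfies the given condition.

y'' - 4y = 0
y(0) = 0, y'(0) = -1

General solution: y = C₁e^(2x) + C₂e^(-2x)
Applying ICs: C₁ = -1/4, C₂ = 1/4
Particular solution: y = -(1/4)e^(2x) + (1/4)e^(-2x)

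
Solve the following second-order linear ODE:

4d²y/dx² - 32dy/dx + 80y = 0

Characteristic equation: 4r² - 32r + 80 = 0
Divide by 4: r² - 8r + 20 = 0
Roots: r = 4 ± 2i (complex conjugates)
General solution: y = e^(4x)(C₁cos(2x) + C₂sin(2x))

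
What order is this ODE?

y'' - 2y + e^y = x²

The order is 2 (highest derivative is of order 2).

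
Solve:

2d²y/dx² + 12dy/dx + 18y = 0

Characteristic equation: 2r² + 12r + 18 = 0
Divide by 2: r² + 6r + 9 = 0
Factored: (r + 3)² = 0
Repeated root: r = -3
General solution: y = (C₁ + C₂x)e^(-3x)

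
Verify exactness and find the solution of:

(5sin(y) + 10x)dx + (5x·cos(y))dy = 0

Verify exactness: ∂M/∂y = ∂N/∂x ✓
Find F(x,y) such that ∂F/∂x = M, ∂F/∂y = N
Solution: 5x·sin(y) + 5x² = C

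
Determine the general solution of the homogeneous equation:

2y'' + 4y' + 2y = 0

Characteristic equation: 2r² + 4r + 2 = 0
Divide by 2: r² + 2r + 1 = 0
Factored: (r + 1)² = 0
Repeated root: r = -1
General solution: y = (C₁ + C₂x)e^(-x)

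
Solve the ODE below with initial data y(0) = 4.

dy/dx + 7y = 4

General solution: y = 4/7 + Ce^(-7x)
Applying y(0) = 4: C = 4 - 4/7 = 24/7
Particular solution: y = 4/7 + (24/7)e^(-7x)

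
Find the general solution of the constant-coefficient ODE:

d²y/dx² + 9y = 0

Characteristic equation: r² + 9 = 0
Roots: r = ±3i (complex conjugates)
General solution: y = C₁cos(3x) + C₂sin(3x)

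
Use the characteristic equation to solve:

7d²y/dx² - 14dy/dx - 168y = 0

Characteristic equation: 7r² - 14r - 168 = 0
Divide by 7: r² - 2r - 24 = 0
Roots: r = 6, -4 (distinct real)
General solution: y = C₁e^(6x) + C₂e^(-4x)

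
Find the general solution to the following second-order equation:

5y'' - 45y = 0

Characteristic equation: 5r² - 45 = 0
Divide by 5: r² - 9 = 0
Roots: r = 3, -3 (distinct real)
General solution: y = C₁e^(3x) + C₂e^(-3x)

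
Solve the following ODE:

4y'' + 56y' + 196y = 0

Characteristic equation: 4r² + 56r + 196 = 0
Divide by 4: r² + 14r + 49 = 0
Factored: (r + 7)² = 0
Repeated root: r = -7
General solution: y = (C₁ + C₂x)e^(-7x)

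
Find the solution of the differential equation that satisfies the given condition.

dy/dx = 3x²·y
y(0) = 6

General solution: y = Ce^(x³)
Applying IC y(0) = 6:
Particular solution: y = 6e^(x³)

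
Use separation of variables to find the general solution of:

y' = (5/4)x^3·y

Separating variables and integrating:
ln|y| = 5x^4/16 + C

General solution: y = Ce^(5x^4/16)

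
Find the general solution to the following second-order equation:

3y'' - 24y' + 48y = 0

Characteristic equation: 3r² - 24r + 48 = 0
Divide by 3: r² - 8r + 16 = 0
Factored: (r - 4)² = 0
Repeated root: r = 4
General solution: y = (C₁ + C₂x)e^(4x)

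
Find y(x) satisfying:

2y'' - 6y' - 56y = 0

Characteristic equation: 2r² - 6r - 56 = 0
Divide by 2: r² - 3r - 28 = 0
Roots: r = 7, -4 (distinct real)
General solution: y = C₁e^(7x) + C₂e^(-4x)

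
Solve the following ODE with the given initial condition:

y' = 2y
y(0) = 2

General solution: y = Ce^(2x)
Applying IC y(0) = 2:
Particular solution: y = 2e^(2x)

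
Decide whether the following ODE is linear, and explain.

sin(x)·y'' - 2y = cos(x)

Linear (y and its derivatives appear to the first power only, no products of y terms)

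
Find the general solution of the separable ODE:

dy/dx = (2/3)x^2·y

Separating variables and integrating:
ln|y| = 2x^3/9 + C

General solution: y = Ce^(2x^3/9)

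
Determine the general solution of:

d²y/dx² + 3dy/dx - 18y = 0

Characteristic equation: r² + 3r - 18 = 0
Roots: r = 3, -6 (distinct real)
General solution: y = C₁e^(3x) + C₂e^(-6x)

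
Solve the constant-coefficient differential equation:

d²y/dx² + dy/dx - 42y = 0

Characteristic equation: r² + r - 42 = 0
Roots: r = 6, -7 (distinct real)
General solution: y = C₁e^(6x) + C₂e^(-7x)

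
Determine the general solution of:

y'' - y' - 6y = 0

Characteristic equation: r² - r - 6 = 0
Roots: r = 3, -2 (distinct real)
General solution: y = C₁e^(3x) + C₂e^(-2x)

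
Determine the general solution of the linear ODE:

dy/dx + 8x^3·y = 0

Using integrating factor method:

General solution: y = Ce^(-2x^4)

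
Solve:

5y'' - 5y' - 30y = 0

Characteristic equation: 5r² - 5r - 30 = 0
Divide by 5: r² - r - 6 = 0
Roots: r = 3, -2 (distinct real)
General solution: y = C₁e^(3x) + C₂e^(-2x)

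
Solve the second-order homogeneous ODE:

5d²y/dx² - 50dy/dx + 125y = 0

Characteristic equation: 5r² - 50r + 125 = 0
Divide by 5: r² - 10r + 25 = 0
Factored: (r - 5)² = 0
Repeated root: r = 5
General solution: y = (C₁ + C₂x)e^(5x)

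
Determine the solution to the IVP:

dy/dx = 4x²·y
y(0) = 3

General solution: y = Ce^(4x³/3)
Applying IC y(0) = 3:
Particular solution: y = 3e^(4x³/3)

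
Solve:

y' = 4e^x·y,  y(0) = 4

General solution: y = Ce^(4e^x)
Applying IC y(0) = 4:
Particular solution: y = 4e^(4(e^x - 1))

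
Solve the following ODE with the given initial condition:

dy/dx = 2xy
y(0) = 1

General solution: y = Ce^(x²)
Applying IC y(0) = 1:
Particular solution: y = e^(x²)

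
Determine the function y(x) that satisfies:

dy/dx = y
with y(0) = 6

General solution: y = Ce^x
Applying IC y(0) = 6:
Particular solution: y = 6e^x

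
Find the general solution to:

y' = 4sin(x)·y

Separating variables and integrating:
ln|y| = -4cos(x) + C

General solution: y = Ce^(-4cos(x))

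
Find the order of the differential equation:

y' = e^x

The order is 1 (highest derivative is of order 1).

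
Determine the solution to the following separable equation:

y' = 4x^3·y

Separating variables and integrating:
ln|y| = x^4 + C

General solution: y = Ce^(x^4)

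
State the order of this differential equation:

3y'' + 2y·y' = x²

The order is 2 (highest derivative is of order 2).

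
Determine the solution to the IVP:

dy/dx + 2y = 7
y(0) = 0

General solution: y = 7/2 + Ce^(-2x)
Applying y(0) = 0: C = 0 - 7/2 = -7/2
Particular solution: y = 7/2 - (7/2)e^(-2x)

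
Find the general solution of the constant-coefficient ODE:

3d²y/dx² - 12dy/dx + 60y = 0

Characteristic equation: 3r² - 12r + 60 = 0
Divide by 3: r² - 4r + 20 = 0
Roots: r = 2 ± 4i (complex conjugates)
General solution: y = e^(2x)(C₁cos(4x) + C₂sin(4x))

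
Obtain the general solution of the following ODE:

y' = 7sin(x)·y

Separating variables and integrating:
ln|y| = -7cos(x) + C

General solution: y = Ce^(-7cos(x))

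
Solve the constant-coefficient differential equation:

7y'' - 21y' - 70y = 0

Characteristic equation: 7r² - 21r - 70 = 0
Divide by 7: r² - 3r - 10 = 0
Roots: r = 5, -2 (distinct real)
General solution: y = C₁e^(5x) + C₂e^(-2x)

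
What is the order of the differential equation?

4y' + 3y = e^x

The order is 1 (highest derivative is of order 1).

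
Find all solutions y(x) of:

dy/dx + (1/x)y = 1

Using integrating factor method:

General solution: y = (1/2)x + C/x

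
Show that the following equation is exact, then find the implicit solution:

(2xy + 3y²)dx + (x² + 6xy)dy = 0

Verify exactness: ∂M/∂y = ∂N/∂x ✓
Find F(x,y) such that ∂F/∂x = M, ∂F/∂y = N
Solution: x²y + 3xy² = C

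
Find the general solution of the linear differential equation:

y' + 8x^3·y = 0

Using integrating factor method:

General solution: y = Ce^(-2x^4)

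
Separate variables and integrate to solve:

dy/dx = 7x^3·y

Separating variables and integrating:
ln|y| = 7x^4/4 + C

General solution: y = Ce^(7x^4/4)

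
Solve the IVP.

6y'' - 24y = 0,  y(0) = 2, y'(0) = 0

General solution: y = C₁e^(2x) + C₂e^(-2x)
Applying ICs: C₁ = 1, C₂ = 1
Particular solution: y = e^(2x) + e^(-2x)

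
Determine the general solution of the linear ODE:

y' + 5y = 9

Using integrating factor method:

General solution: y = 9/5 + Ce^(-5x)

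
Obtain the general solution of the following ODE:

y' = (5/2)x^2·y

Separating variables and integrating:
ln|y| = 5x^3/6 + C

General solution: y = Ce^(5x^3/6)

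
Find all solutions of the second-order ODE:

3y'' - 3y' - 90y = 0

Characteristic equation: 3r² - 3r - 90 = 0
Divide by 3: r² - r - 30 = 0
Roots: r = 6, -5 (distinct real)
General solution: y = C₁e^(6x) + C₂e^(-5x)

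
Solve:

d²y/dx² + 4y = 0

Characteristic equation: r² + 4 = 0
Roots: r = ±2i (complex conjugates)
General solution: y = C₁cos(2x) + C₂sin(2x)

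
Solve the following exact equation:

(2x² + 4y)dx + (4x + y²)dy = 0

Verify exactness: ∂M/∂y = ∂N/∂x ✓
Find F(x,y) such that ∂F/∂x = M, ∂F/∂y = N
Solution: 2x³/3 + 4xy + y³/3 = C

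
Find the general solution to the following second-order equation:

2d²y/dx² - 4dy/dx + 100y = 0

Characteristic equation: 2r² - 4r + 100 = 0
Divide by 2: r² - 2r + 50 = 0
Roots: r = 1 ± 7i (complex conjugates)
General solution: y = e^x(C₁cos(7x) + C₂sin(7x))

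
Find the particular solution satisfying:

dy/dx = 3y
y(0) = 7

General solution: y = Ce^(3x)
Applying IC y(0) = 7:
Particular solution: y = 7e^(3x)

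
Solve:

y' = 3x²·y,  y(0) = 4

General solution: y = Ce^(x³)
Applying IC y(0) = 4:
Particular solution: y = 4e^(x³)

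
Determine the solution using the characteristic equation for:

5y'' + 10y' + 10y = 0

Characteristic equation: 5r² + 10r + 10 = 0
Divide by 5: r² + 2r + 2 = 0
Roots: r = -1 ± i (complex conjugates)
General solution: y = e^(-x)(C₁cos(x) + C₂sin(x))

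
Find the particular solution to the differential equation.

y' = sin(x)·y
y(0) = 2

General solution: y = Ce^(-cos(x))
Applying IC y(0) = 2:
Particular solution: y = 2e^(1-cos(x))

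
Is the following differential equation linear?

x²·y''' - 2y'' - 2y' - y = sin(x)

Yes. Linear (y and its derivatives appear to the first power only, no products of y terms)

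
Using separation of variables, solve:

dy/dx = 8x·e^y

Separating variables and integrating:
-e^(-y) = 4x² + C

General solution: y = -ln(C - 4x²)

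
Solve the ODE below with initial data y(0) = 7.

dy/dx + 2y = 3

General solution: y = 3/2 + Ce^(-2x)
Applying y(0) = 7: C = 7 - 3/2 = 11/2
Particular solution: y = 3/2 + (11/2)e^(-2x)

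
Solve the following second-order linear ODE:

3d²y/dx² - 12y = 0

Characteristic equation: 3r² - 12 = 0
Divide by 3: r² - 4 = 0
Roots: r = 2, -2 (distinct real)
General solution: y = C₁e^(2x) + C₂e^(-2x)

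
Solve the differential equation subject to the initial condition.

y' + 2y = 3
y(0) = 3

General solution: y = 3/2 + Ce^(-2x)
Applying y(0) = 3: C = 3 - 3/2 = 3/2
Particular solution: y = 3/2 + (3/2)e^(-2x)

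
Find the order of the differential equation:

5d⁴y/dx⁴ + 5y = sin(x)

The order is 4 (highest derivative is of order 4).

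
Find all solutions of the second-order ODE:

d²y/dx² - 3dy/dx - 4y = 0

Characteristic equation: r² - 3r - 4 = 0
Roots: r = 4, -1 (distinct real)
General solution: y = C₁e^(4x) + C₂e^(-x)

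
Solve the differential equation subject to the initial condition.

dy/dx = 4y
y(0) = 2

General solution: y = Ce^(4x)
Applying IC y(0) = 2:
Particular solution: y = 2e^(4x)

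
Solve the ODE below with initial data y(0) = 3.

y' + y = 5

General solution: y = 5 + Ce^(-x)
Applying y(0) = 3: C = 3 - 5 = -2
Particular solution: y = 5 - 2e^(-x)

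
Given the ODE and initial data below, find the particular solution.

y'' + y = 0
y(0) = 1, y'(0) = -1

General solution: y = C₁cos(x) + C₂sin(x)
Complex roots r = ±i
Applying ICs: C₁ = 1, C₂ = -1
Particular solution: y = cos(x) - sin(x)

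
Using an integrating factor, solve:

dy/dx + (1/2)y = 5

Using integrating factor method:

General solution: y = 10 + Ce^(-x/2)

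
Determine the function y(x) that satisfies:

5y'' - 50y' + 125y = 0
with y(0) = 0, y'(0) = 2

General solution: y = (C₁ + C₂x)e^(5x)
Repeated root r = 5
Applying ICs: C₁ = 0, C₂ = 2
Particular solution: y = 2xe^(5x)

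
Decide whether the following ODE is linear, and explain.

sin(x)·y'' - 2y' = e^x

Linear (y and its derivatives appear to the first power only, no products of y terms)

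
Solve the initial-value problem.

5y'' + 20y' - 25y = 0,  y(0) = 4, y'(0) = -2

General solution: y = C₁e^x + C₂e^(-5x)
Applying ICs: C₁ = 3, C₂ = 1
Particular solution: y = 3e^x + e^(-5x)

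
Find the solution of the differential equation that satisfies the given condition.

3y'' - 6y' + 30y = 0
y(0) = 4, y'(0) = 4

General solution: y = e^x(C₁cos(3x) + C₂sin(3x))
Complex roots r = 1 ± 3i
Applying ICs: C₁ = 4, C₂ = 0
Particular solution: y = e^x(4cos(3x))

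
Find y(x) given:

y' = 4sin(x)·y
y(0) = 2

General solution: y = Ce^(-4cos(x))
Applying IC y(0) = 2:
Particular solution: y = 2e^(4(1-cos(x)))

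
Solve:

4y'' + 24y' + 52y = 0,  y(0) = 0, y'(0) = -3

General solution: y = e^(-3x)(C₁cos(2x) + C₂sin(2x))
Complex roots r = -3 ± 2i
Applying ICs: C₁ = 0, C₂ = -3/2
Particular solution: y = e^(-3x)(-(3/2)sin(2x))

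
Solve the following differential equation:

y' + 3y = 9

Using integrating factor method:

General solution: y = 3 + Ce^(-3x)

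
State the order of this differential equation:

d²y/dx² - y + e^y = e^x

The order is 2 (highest derivative is of order 2).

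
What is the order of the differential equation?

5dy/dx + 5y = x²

The order is 1 (highest derivative is of order 1).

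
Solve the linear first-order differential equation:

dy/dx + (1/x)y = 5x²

Using integrating factor method:

General solution: y = (5/4)x^3 + C/x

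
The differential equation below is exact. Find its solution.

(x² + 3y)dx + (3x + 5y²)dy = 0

Verify exactness: ∂M/∂y = ∂N/∂x ✓
Find F(x,y) such that ∂F/∂x = M, ∂F/∂y = N
Solution: x³/3 + 3xy + 5y³/3 = C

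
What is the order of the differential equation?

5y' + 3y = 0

The order is 1 (highest derivative is of order 1).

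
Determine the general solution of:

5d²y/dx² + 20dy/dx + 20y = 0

Characteristic equation: 5r² + 20r + 20 = 0
Divide by 5: r² + 4r + 4 = 0
Factored: (r + 2)² = 0
Repeated root: r = -2
General solution: y = (C₁ + C₂x)e^(-2x)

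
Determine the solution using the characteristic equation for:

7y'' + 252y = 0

Characteristic equation: 7r² + 252 = 0
Divide by 7: r² + 36 = 0
Roots: r = ±6i (complex conjugates)
General solution: y = C₁cos(6x) + C₂sin(6x)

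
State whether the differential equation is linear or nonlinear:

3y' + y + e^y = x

Nonlinear (e^y is nonlinear in y)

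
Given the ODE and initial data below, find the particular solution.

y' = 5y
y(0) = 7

General solution: y = Ce^(5x)
Applying IC y(0) = 7:
Particular solution: y = 7e^(5x)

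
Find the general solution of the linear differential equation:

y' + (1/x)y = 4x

Using integrating factor method:

General solution: y = (4/3)x^2 + C/x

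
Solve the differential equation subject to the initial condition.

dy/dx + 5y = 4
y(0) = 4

General solution: y = 4/5 + Ce^(-5x)
Applying y(0) = 4: C = 4 - 4/5 = 16/5
Particular solution: y = 4/5 + (16/5)e^(-5x)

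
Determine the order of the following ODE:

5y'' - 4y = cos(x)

The order is 2 (highest derivative is of order 2).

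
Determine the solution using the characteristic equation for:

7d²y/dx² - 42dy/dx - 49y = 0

Characteristic equation: 7r² - 42r - 49 = 0
Divide by 7: r² - 6r - 7 = 0
Roots: r = 7, -1 (distinct real)
General solution: y = C₁e^(7x) + C₂e^(-x)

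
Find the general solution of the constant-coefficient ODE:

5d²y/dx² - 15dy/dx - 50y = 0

Characteristic equation: 5r² - 15r - 50 = 0
Divide by 5: r² - 3r - 10 = 0
Roots: r = 5, -2 (distinct real)
General solution: y = C₁e^(5x) + C₂e^(-2x)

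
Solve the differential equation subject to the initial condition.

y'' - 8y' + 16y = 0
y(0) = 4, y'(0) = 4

General solution: y = (C₁ + C₂x)e^(4x)
Repeated root r = 4
Applying ICs: C₁ = 4, C₂ = -12
Particular solution: y = (4 - 12x)e^(4x)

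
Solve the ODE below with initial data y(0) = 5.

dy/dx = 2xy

General solution: y = Ce^(x²)
Applying IC y(0) = 5:
Particular solution: y = 5e^(x²)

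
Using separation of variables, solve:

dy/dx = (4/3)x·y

Separating variables and integrating:
ln|y| = 2x^2/3 + C

General solution: y = Ce^(2x^2/3)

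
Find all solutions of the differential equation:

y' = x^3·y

Separating variables and integrating:
ln|y| = x^4/4 + C

General solution: y = Ce^(x^4/4)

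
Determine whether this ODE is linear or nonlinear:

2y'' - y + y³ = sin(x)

Nonlinear (y³ term)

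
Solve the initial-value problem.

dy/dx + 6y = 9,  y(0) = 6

General solution: y = 3/2 + Ce^(-6x)
Applying y(0) = 6: C = 6 - 3/2 = 9/2
Particular solution: y = 3/2 + (9/2)e^(-6x)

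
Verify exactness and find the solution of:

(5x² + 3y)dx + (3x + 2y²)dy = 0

Verify exactness: ∂M/∂y = ∂N/∂x ✓
Find F(x,y) such that ∂F/∂x = M, ∂F/∂y = N
Solution: 5x³/3 + 3xy + 2y³/3 = C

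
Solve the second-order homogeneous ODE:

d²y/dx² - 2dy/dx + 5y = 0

Characteristic equation: r² - 2r + 5 = 0
Roots: r = 1 ± 2i (complex conjugates)
General solution: y = e^x(C₁cos(2x) + C₂sin(2x))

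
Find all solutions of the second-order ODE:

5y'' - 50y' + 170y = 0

Characteristic equation: 5r² - 50r + 170 = 0
Divide by 5: r² - 10r + 34 = 0
Roots: r = 5 ± 3i (complex conjugates)
General solution: y = e^(5x)(C₁cos(3x) + C₂sin(3x))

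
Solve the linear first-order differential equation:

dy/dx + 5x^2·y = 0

Using integrating factor method:

General solution: y = Ce^(-5x^3/3)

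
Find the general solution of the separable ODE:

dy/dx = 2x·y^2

Separating variables and integrating:
-1/y = x^2 + C

General solution: y^-1 = -x^2 + C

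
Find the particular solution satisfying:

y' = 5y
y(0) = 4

General solution: y = Ce^(5x)
Applying IC y(0) = 4:
Particular solution: y = 4e^(5x)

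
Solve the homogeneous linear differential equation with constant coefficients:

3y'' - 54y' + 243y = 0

Characteristic equation: 3r² - 54r + 243 = 0
Divide by 3: r² - 18r + 81 = 0
Factored: (r - 9)² = 0
Repeated root: r = 9
General solution: y = (C₁ + C₂x)e^(9x)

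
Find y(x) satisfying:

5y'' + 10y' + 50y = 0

Characteristic equation: 5r² + 10r + 50 = 0
Divide by 5: r² + 2r + 10 = 0
Roots: r = -1 ± 3i (complex conjugates)
General solution: y = e^(-x)(C₁cos(3x) + C₂sin(3x))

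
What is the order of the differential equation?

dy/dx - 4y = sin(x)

The order is 1 (highest derivative is of order 1).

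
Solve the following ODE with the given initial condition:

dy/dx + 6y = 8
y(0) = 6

General solution: y = 4/3 + Ce^(-6x)
Applying y(0) = 6: C = 6 - 4/3 = 14/3
Particular solution: y = 4/3 + (14/3)e^(-6x)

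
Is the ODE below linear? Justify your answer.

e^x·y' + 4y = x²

Yes. Linear (y and its derivatives appear to the first power only, no products of y terms)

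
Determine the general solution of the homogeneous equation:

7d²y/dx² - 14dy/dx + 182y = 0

Characteristic equation: 7r² - 14r + 182 = 0
Divide by 7: r² - 2r + 26 = 0
Roots: r = 1 ± 5i (complex conjugates)
General solution: y = e^x(C₁cos(5x) + C₂sin(5x))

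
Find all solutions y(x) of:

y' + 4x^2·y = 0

Using integrating factor method:

General solution: y = Ce^(-4x^3/3)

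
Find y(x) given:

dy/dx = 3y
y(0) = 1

General solution: y = Ce^(3x)
Applying IC y(0) = 1:
Particular solution: y = e^(3x)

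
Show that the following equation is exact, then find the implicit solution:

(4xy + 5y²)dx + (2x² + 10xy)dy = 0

Verify exactness: ∂M/∂y = ∂N/∂x ✓
Find F(x,y) such that ∂F/∂x = M, ∂F/∂y = N
Solution: 2x²y + 5xy² = C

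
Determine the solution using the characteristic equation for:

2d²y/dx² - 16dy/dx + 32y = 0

Characteristic equation: 2r² - 16r + 32 = 0
Divide by 2: r² - 8r + 16 = 0
Factored: (r - 4)² = 0
Repeated root: r = 4
General solution: y = (C₁ + C₂x)e^(4x)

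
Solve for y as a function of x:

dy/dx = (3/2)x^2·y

Separating variables and integrating:
ln|y| = x^3/2 + C

General solution: y = Ce^(x^3/2)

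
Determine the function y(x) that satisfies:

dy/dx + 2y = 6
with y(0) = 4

General solution: y = 3 + Ce^(-2x)
Applying y(0) = 4: C = 4 - 3 = 1
Particular solution: y = 3 + e^(-2x)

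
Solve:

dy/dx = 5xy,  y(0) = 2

General solution: y = Ce^(5x²/2)
Applying IC y(0) = 2:
Particular solution: y = 2e^(5x²/2)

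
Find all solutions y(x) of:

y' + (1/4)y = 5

Using integrating factor method:

General solution: y = 20 + Ce^(-x/4)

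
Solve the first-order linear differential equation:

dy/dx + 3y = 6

Using integrating factor method:

General solution: y = 2 + Ce^(-3x)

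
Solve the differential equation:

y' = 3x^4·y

Separating variables and integrating:
ln|y| = 3x^5/5 + C

General solution: y = Ce^(3x^5/5)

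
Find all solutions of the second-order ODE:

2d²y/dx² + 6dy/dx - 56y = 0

Characteristic equation: 2r² + 6r - 56 = 0
Divide by 2: r² + 3r - 28 = 0
Roots: r = 4, -7 (distinct real)
General solution: y = C₁e^(4x) + C₂e^(-7x)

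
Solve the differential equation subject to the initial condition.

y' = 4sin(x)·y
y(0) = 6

General solution: y = Ce^(-4cos(x))
Applying IC y(0) = 6:
Particular solution: y = 6e^(4(1-cos(x)))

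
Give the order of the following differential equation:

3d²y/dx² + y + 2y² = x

The order is 2 (highest derivative is of order 2).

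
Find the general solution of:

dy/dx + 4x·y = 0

Using integrating factor method:

General solution: y = Ce^(-2x^2)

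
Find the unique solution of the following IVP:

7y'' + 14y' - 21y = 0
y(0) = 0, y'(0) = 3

General solution: y = C₁e^x + C₂e^(-3x)
Applying ICs: C₁ = 3/4, C₂ = -3/4
Particular solution: y = (3/4)e^x - (3/4)e^(-3x)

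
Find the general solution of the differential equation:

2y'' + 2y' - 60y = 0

Characteristic equation: 2r² + 2r - 60 = 0
Divide by 2: r² + r - 30 = 0
Roots: r = 5, -6 (distinct real)
General solution: y = C₁e^(5x) + C₂e^(-6x)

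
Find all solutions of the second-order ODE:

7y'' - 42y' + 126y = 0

Characteristic equation: 7r² - 42r + 126 = 0
Divide by 7: r² - 6r + 18 = 0
Roots: r = 3 ± 3i (complex conjugates)
General solution: y = e^(3x)(C₁cos(3x) + C₂sin(3x))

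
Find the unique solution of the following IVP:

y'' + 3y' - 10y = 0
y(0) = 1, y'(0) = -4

General solution: y = C₁e^(2x) + C₂e^(-5x)
Applying ICs: C₁ = 1/7, C₂ = 6/7
Particular solution: y = (1/7)e^(2x) + (6/7)e^(-5x)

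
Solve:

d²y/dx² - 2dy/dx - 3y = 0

Characteristic equation: r² - 2r - 3 = 0
Roots: r = 3, -1 (distinct real)
General solution: y = C₁e^(3x) + C₂e^(-x)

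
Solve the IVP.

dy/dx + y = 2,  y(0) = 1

General solution: y = 2 + Ce^(-x)
Applying y(0) = 1: C = 1 - 2 = -1
Particular solution: y = 2 - e^(-x)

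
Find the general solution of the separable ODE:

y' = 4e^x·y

Separating variables and integrating:
ln|y| = 4e^x + C

General solution: y = Ce^(4e^x)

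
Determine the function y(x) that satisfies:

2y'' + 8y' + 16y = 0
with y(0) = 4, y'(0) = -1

General solution: y = e^(-2x)(C₁cos(2x) + C₂sin(2x))
Complex roots r = -2 ± 2i
Applying ICs: C₁ = 4, C₂ = 7/2
Particular solution: y = e^(-2x)(4cos(2x) + (7/2)sin(2x))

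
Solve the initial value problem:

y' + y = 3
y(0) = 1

General solution: y = 3 + Ce^(-x)
Applying y(0) = 1: C = 1 - 3 = -2
Particular solution: y = 3 - 2e^(-x)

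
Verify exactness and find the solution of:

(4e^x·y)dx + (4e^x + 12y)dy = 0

Verify exactness: ∂M/∂y = ∂N/∂x ✓
Find F(x,y) such that ∂F/∂x = M, ∂F/∂y = N
Solution: 4e^x·y + 6y² = C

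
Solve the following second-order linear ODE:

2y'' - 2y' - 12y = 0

Characteristic equation: 2r² - 2r - 12 = 0
Divide by 2: r² - r - 6 = 0
Roots: r = 3, -2 (distinct real)
General solution: y = C₁e^(3x) + C₂e^(-2x)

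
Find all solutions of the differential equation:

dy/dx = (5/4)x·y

Separating variables and integrating:
ln|y| = 5x^2/8 + C

General solution: y = Ce^(5x^2/8)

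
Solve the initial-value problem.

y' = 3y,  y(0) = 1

General solution: y = Ce^(3x)
Applying IC y(0) = 1:
Particular solution: y = e^(3x)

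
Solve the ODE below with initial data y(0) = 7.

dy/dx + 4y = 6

General solution: y = 3/2 + Ce^(-4x)
Applying y(0) = 7: C = 7 - 3/2 = 11/2
Particular solution: y = 3/2 + (11/2)e^(-4x)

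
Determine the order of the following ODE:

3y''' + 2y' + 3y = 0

The order is 3 (highest derivative is of order 3).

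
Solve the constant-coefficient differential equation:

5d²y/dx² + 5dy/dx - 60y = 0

Characteristic equation: 5r² + 5r - 60 = 0
Divide by 5: r² + r - 12 = 0
Roots: r = 3, -4 (distinct real)
General solution: y = C₁e^(3x) + C₂e^(-4x)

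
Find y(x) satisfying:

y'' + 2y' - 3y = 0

Characteristic equation: r² + 2r - 3 = 0
Roots: r = 1, -3 (distinct real)
General solution: y = C₁e^x + C₂e^(-3x)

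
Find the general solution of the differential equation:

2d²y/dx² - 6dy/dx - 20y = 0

Characteristic equation: 2r² - 6r - 20 = 0
Divide by 2: r² - 3r - 10 = 0
Roots: r = 5, -2 (distinct real)
General solution: y = C₁e^(5x) + C₂e^(-2x)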